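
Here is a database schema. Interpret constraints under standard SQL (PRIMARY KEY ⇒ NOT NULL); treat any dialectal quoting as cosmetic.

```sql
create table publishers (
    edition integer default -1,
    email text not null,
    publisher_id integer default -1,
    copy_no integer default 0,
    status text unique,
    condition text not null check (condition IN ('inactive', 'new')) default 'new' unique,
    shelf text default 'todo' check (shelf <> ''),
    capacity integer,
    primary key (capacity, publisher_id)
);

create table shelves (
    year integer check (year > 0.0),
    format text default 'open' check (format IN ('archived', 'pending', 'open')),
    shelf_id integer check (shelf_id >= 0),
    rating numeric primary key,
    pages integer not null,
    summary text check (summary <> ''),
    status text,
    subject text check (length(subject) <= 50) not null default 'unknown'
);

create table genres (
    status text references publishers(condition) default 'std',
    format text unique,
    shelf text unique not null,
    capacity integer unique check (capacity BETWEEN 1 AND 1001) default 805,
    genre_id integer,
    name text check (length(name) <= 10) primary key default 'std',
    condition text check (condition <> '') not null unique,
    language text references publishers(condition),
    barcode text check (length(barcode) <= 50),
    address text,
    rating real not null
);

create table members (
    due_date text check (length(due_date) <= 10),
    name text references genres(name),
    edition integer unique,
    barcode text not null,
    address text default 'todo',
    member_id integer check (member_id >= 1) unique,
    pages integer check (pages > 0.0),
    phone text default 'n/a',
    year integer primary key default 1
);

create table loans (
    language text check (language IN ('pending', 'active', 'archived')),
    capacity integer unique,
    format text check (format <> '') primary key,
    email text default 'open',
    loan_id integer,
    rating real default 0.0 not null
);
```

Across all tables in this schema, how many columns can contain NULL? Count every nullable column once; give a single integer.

27

publishers: 4 nullable (edition, copy_no, status, shelf — PK (capacity, publisher_id) and explicit NOT NULL columns excluded).
shelves: 5 nullable (year, format, shelf_id, summary, status — PK (rating) and explicit NOT NULL columns excluded).
genres: 7 nullable (status, format, capacity, genre_id, language, barcode, address — PK (name) and explicit NOT NULL columns excluded).
members: 7 nullable (due_date, name, edition, address, member_id, pages, phone — PK (year) and explicit NOT NULL columns excluded).
loans: 4 nullable (language, capacity, email, loan_id — PK (format) and explicit NOT NULL columns excluded).
Total: 4 + 5 + 7 + 7 + 4 = 27.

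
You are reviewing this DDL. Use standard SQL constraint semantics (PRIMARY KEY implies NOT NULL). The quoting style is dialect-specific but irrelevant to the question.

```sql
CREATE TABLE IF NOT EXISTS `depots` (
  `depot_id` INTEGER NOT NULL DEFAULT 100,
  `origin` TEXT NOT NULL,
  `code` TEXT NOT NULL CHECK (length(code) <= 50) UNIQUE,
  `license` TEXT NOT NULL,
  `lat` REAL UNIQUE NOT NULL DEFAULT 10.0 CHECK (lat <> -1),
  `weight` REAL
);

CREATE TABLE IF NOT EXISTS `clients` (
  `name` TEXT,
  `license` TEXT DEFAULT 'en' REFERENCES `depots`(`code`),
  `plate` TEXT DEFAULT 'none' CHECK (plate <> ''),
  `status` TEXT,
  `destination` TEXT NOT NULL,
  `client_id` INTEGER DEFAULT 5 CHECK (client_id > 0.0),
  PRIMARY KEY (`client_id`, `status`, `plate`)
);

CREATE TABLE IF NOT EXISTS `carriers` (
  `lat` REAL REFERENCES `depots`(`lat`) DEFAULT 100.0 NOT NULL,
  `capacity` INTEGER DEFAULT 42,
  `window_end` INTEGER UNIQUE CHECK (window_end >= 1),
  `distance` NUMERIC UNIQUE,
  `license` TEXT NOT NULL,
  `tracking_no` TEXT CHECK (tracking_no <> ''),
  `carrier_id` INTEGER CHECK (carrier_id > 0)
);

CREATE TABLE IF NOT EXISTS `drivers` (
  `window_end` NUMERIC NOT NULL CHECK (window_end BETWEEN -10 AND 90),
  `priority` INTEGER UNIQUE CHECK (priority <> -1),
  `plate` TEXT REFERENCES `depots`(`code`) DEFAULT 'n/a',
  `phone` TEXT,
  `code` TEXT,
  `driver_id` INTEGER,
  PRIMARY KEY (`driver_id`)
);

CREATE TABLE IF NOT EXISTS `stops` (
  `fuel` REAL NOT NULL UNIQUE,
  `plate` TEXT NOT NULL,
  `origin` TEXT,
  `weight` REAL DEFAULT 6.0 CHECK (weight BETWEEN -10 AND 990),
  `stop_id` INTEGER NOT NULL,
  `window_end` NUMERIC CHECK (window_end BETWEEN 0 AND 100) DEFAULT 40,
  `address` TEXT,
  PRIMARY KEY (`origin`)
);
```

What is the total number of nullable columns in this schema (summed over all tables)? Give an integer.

15

depots: 1 nullable (weight — PK none and explicit NOT NULL columns excluded).
clients: 2 nullable (name, license — PK (client_id, status, plate) and explicit NOT NULL columns excluded).
carriers: 5 nullable (capacity, window_end, distance, tracking_no, carrier_id — PK none and explicit NOT NULL columns excluded).
drivers: 4 nullable (priority, plate, phone, code — PK (driver_id) and explicit NOT NULL columns excluded).
stops: 3 nullable (weight, window_end, address — PK (origin) and explicit NOT NULL columns excluded).
Total: 1 + 2 + 5 + 4 + 3 = 15.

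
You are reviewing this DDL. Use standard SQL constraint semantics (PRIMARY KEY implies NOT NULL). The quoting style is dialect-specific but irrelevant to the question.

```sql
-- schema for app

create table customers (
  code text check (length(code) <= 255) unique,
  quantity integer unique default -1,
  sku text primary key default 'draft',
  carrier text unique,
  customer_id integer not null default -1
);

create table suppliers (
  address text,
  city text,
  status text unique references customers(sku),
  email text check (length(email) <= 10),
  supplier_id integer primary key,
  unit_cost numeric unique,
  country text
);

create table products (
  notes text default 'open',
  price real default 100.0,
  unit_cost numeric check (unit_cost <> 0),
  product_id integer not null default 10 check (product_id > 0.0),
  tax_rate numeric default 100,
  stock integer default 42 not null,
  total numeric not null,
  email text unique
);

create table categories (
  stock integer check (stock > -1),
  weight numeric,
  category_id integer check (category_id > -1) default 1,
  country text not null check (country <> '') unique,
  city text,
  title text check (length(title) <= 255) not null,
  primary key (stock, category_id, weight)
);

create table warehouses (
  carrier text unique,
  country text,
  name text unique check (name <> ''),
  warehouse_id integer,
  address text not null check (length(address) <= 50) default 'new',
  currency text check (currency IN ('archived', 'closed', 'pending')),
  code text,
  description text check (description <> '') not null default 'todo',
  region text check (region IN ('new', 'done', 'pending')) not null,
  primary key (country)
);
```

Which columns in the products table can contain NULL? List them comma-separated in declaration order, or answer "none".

- notes: DEFAULT only fills an omitted column; an explicit NULL is still allowed → nullable.
- price: DEFAULT only fills an omitted column; an explicit NULL is still allowed → nullable.
- unit_cost: CHECK does not forbid NULL (a CHECK constraint passes when its expression is NULL) → nullable.
- product_id: declared NOT NULL → not nullable.
- tax_rate: DEFAULT only fills an omitted column; an explicit NULL is still allowed → nullable.
- stock: declared NOT NULL → not nullable.
- total: declared NOT NULL → not nullable.
- email: UNIQUE does not imply NOT NULL → nullable.

notes, price, unit_cost, tax_rate, email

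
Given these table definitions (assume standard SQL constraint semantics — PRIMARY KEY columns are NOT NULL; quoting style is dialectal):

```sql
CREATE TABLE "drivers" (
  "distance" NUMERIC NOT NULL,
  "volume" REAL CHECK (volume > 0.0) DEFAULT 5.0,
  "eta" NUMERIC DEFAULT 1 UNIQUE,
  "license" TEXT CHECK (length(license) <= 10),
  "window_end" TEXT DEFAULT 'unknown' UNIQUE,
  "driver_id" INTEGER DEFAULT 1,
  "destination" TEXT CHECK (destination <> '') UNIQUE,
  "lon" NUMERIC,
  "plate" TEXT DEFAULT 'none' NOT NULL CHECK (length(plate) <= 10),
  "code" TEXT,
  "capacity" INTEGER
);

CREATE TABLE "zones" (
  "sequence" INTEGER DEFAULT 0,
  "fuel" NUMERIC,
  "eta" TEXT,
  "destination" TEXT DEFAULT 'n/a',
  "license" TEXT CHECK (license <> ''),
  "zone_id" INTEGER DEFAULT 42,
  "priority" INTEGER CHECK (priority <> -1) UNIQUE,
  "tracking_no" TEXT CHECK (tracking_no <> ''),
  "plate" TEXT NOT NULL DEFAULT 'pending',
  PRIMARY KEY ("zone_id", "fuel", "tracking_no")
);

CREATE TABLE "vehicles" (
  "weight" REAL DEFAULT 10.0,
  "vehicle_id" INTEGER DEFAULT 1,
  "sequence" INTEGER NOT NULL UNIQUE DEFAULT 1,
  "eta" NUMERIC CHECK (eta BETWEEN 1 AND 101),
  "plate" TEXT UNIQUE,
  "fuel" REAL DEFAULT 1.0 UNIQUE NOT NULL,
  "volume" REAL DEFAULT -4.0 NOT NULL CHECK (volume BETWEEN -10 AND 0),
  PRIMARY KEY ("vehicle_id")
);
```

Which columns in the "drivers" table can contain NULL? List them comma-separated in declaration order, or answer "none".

- distance: declared NOT NULL → not nullable.
- volume: CHECK does not forbid NULL (a CHECK constraint passes when its expression is NULL) → nullable.
- eta: UNIQUE does not imply NOT NULL → nullable.
- license: CHECK does not forbid NULL (a CHECK constraint passes when its expression is NULL) → nullable.
- window_end: UNIQUE does not imply NOT NULL → nullable.
- driver_id: DEFAULT only fills an omitted column; an explicit NULL is still allowed → nullable.
- destination: CHECK does not forbid NULL (a CHECK constraint passes when its expression is NULL) → nullable.
- lon: no NOT NULL constraint applies → nullable.
- plate: declared NOT NULL → not nullable.
- code: no NOT NULL constraint applies → nullable.
- capacity: no NOT NULL constraint applies → nullable.

volume, eta, license, window_end, driver_id, destination, lon, code, capacity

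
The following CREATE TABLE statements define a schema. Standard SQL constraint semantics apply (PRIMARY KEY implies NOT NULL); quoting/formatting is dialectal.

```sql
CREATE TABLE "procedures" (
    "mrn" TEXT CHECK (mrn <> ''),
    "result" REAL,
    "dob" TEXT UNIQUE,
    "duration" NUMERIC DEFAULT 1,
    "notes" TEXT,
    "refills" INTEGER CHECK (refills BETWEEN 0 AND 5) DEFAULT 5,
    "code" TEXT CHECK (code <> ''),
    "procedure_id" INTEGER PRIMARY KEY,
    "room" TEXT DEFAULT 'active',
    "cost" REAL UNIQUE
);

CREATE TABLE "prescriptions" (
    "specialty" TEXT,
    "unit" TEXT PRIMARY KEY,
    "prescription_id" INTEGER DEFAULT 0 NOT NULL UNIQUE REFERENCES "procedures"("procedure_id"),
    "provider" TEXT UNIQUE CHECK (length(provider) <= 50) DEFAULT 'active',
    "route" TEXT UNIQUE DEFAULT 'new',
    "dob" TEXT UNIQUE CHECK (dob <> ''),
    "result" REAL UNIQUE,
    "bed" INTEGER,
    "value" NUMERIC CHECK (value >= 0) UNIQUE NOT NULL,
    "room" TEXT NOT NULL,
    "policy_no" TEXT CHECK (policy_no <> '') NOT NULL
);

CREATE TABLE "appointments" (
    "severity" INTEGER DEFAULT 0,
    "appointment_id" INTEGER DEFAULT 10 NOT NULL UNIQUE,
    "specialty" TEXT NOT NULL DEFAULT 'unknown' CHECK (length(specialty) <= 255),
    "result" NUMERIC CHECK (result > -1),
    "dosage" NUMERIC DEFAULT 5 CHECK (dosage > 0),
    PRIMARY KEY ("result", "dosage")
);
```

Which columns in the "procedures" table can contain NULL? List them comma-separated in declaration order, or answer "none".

mrn, result, dob, duration, notes, refills, code, room, cost

- mrn: CHECK does not forbid NULL (a CHECK constraint passes when its expression is NULL) → nullable.
- result: no NOT NULL constraint applies → nullable.
- dob: UNIQUE does not imply NOT NULL → nullable.
- duration: DEFAULT only fills an omitted column; an explicit NULL is still allowed → nullable.
- notes: no NOT NULL constraint applies → nullable.
- refills: CHECK does not forbid NULL (a CHECK constraint passes when its expression is NULL) → nullable.
- code: CHECK does not forbid NULL (a CHECK constraint passes when its expression is NULL) → nullable.
- procedure_id: part of the PRIMARY KEY, which implies NOT NULL → not nullable.
- room: DEFAULT only fills an omitted column; an explicit NULL is still allowed → nullable.
- cost: UNIQUE does not imply NOT NULL → nullable.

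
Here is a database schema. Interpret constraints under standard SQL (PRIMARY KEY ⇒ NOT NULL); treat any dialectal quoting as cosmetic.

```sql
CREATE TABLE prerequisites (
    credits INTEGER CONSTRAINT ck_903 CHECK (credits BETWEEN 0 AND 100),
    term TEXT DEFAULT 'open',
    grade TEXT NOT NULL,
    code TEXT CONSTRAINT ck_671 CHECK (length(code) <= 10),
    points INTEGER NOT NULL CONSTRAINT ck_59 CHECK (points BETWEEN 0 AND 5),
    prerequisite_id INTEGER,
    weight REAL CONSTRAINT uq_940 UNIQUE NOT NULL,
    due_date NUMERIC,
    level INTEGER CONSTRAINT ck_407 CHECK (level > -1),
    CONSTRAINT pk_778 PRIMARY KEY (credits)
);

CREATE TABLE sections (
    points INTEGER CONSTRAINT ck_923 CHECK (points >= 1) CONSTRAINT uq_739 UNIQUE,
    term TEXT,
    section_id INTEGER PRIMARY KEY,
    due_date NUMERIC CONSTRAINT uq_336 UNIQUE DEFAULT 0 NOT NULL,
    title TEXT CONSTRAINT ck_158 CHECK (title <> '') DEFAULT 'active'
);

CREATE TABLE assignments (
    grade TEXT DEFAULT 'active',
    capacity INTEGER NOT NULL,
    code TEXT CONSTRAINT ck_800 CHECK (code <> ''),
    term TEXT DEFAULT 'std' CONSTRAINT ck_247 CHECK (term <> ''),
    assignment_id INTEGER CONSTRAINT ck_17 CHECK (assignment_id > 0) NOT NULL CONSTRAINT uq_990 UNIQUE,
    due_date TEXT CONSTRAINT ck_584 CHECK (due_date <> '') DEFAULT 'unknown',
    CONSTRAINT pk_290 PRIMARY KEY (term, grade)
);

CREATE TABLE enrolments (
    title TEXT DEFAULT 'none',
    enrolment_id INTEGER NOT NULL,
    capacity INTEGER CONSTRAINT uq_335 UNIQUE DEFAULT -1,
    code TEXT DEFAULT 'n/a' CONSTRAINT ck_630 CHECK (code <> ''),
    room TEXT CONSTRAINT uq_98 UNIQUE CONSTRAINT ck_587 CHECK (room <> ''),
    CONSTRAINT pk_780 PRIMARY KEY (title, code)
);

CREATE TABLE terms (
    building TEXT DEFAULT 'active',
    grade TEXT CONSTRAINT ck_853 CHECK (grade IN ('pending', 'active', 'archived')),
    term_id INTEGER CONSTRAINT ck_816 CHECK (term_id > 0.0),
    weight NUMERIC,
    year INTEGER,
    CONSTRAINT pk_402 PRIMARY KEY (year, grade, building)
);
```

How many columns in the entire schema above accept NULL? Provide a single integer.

prerequisites: 5 nullable (term, code, prerequisite_id, due_date, level — PK (credits) and explicit NOT NULL columns excluded).
sections: 3 nullable (points, term, title — PK (section_id) and explicit NOT NULL columns excluded).
assignments: 2 nullable (code, due_date — PK (term, grade) and explicit NOT NULL columns excluded).
enrolments: 2 nullable (capacity, room — PK (title, code) and explicit NOT NULL columns excluded).
terms: 2 nullable (term_id, weight — PK (year, grade, building) and explicit NOT NULL columns excluded).
Total: 5 + 3 + 2 + 2 + 2 = 14.

14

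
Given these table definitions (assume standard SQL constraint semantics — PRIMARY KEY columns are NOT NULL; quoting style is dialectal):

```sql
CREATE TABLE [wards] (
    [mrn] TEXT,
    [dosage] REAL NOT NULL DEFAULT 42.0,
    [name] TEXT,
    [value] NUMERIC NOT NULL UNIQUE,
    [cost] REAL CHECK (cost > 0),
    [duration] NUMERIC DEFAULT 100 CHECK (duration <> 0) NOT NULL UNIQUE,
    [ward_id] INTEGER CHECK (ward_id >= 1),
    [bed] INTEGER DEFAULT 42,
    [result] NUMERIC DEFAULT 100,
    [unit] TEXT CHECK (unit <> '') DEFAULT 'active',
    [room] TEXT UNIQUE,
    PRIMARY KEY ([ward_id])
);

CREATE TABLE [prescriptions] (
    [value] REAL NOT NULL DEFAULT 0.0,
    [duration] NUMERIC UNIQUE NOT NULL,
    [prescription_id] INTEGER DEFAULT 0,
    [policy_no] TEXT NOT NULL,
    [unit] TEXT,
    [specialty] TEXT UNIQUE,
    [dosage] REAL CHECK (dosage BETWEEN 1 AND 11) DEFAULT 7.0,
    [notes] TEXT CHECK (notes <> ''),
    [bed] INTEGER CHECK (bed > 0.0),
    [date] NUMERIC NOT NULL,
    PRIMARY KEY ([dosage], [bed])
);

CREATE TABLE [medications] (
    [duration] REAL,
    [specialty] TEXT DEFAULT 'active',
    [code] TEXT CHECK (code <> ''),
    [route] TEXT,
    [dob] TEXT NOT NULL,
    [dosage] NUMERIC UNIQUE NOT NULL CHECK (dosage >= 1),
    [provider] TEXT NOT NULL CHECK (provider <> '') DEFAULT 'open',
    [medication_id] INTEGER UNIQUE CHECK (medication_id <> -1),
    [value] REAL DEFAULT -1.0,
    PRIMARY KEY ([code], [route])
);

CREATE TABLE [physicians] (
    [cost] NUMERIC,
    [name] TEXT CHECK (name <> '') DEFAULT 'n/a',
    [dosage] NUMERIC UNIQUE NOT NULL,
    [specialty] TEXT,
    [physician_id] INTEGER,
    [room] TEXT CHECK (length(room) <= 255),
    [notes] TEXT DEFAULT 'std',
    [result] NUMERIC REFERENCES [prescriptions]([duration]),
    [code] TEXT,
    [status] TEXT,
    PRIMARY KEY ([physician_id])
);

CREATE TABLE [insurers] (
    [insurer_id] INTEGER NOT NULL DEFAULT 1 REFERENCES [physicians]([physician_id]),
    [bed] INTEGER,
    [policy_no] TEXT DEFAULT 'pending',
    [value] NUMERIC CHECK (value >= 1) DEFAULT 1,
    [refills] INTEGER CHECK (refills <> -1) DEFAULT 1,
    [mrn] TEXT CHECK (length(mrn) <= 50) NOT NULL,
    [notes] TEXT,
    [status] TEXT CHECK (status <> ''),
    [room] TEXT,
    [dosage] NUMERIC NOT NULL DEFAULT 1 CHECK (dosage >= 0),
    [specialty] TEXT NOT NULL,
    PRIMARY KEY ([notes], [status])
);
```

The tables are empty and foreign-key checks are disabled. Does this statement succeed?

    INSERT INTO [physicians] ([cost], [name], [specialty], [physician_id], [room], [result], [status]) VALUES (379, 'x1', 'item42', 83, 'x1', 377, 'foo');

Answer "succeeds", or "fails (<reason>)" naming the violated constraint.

fails (NOT NULL on dosage)

dosage is omitted from the column list and has no DEFAULT, so it would receive NULL.
But dosage is declared NOT NULL.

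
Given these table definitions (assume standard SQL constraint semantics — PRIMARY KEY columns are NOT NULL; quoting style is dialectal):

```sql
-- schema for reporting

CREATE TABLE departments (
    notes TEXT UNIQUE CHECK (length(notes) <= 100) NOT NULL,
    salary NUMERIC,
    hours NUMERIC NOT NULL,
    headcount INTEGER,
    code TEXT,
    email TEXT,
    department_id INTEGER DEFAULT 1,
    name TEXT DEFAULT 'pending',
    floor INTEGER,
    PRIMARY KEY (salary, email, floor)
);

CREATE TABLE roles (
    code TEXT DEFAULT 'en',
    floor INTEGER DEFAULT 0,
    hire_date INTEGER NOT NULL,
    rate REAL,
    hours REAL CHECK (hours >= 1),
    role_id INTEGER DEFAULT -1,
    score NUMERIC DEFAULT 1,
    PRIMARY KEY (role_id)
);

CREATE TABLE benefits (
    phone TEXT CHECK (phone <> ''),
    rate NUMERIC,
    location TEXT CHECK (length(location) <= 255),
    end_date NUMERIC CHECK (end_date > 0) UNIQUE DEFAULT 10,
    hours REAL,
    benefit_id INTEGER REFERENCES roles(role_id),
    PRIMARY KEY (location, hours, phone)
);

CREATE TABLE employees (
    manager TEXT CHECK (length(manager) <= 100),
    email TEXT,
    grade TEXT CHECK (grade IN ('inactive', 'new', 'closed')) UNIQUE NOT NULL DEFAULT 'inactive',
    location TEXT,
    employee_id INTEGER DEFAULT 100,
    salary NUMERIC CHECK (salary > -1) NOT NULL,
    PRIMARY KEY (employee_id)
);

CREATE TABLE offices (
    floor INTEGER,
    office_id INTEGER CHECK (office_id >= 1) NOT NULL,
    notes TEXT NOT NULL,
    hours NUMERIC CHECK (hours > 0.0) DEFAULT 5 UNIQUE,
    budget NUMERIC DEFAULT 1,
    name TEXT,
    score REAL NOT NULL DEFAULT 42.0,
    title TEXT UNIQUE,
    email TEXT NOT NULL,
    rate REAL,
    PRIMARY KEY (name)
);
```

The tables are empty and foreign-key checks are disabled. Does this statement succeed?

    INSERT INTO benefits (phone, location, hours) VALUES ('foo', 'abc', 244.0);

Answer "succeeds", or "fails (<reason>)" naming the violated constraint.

NOT NULL columns: hours is supplied; location is supplied; phone is supplied.
CHECK constraints: 'foo' satisfies (phone <> ''); 'abc' satisfies (length(location) <= 255).
No constraint is violated.

succeeds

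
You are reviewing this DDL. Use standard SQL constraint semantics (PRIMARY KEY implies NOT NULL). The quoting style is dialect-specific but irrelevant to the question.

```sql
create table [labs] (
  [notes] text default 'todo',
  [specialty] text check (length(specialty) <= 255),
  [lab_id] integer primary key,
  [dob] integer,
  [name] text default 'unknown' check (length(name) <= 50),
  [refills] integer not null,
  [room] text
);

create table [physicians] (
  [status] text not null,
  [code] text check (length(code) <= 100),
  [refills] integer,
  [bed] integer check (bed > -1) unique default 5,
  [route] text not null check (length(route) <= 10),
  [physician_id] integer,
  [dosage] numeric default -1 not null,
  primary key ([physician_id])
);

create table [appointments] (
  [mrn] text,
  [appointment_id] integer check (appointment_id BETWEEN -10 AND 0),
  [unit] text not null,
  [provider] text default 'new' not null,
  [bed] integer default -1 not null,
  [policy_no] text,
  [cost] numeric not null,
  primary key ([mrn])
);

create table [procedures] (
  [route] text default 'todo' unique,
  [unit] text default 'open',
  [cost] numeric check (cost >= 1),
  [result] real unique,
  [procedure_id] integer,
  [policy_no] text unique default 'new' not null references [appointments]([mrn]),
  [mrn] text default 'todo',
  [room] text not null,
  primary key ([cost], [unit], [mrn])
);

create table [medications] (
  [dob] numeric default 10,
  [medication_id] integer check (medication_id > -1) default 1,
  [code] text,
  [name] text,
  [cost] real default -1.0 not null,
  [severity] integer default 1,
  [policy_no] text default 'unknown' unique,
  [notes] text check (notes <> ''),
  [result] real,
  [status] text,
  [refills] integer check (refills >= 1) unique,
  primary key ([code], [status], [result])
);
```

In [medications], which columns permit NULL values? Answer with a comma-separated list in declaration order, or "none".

- dob: DEFAULT only fills an omitted column; an explicit NULL is still allowed → nullable.
- medication_id: CHECK does not forbid NULL (a CHECK constraint passes when its expression is NULL) → nullable.
- code: part of the PRIMARY KEY, which implies NOT NULL → not nullable.
- name: no NOT NULL constraint applies → nullable.
- cost: declared NOT NULL → not nullable.
- severity: DEFAULT only fills an omitted column; an explicit NULL is still allowed → nullable.
- policy_no: UNIQUE does not imply NOT NULL → nullable.
- notes: CHECK does not forbid NULL (a CHECK constraint passes when its expression is NULL) → nullable.
- result: part of the PRIMARY KEY, which implies NOT NULL → not nullable.
- status: part of the PRIMARY KEY, which implies NOT NULL → not nullable.
- refills: CHECK does not forbid NULL (a CHECK constraint passes when its expression is NULL) → nullable.

dob, medication_id, name, severity, policy_no, notes, refills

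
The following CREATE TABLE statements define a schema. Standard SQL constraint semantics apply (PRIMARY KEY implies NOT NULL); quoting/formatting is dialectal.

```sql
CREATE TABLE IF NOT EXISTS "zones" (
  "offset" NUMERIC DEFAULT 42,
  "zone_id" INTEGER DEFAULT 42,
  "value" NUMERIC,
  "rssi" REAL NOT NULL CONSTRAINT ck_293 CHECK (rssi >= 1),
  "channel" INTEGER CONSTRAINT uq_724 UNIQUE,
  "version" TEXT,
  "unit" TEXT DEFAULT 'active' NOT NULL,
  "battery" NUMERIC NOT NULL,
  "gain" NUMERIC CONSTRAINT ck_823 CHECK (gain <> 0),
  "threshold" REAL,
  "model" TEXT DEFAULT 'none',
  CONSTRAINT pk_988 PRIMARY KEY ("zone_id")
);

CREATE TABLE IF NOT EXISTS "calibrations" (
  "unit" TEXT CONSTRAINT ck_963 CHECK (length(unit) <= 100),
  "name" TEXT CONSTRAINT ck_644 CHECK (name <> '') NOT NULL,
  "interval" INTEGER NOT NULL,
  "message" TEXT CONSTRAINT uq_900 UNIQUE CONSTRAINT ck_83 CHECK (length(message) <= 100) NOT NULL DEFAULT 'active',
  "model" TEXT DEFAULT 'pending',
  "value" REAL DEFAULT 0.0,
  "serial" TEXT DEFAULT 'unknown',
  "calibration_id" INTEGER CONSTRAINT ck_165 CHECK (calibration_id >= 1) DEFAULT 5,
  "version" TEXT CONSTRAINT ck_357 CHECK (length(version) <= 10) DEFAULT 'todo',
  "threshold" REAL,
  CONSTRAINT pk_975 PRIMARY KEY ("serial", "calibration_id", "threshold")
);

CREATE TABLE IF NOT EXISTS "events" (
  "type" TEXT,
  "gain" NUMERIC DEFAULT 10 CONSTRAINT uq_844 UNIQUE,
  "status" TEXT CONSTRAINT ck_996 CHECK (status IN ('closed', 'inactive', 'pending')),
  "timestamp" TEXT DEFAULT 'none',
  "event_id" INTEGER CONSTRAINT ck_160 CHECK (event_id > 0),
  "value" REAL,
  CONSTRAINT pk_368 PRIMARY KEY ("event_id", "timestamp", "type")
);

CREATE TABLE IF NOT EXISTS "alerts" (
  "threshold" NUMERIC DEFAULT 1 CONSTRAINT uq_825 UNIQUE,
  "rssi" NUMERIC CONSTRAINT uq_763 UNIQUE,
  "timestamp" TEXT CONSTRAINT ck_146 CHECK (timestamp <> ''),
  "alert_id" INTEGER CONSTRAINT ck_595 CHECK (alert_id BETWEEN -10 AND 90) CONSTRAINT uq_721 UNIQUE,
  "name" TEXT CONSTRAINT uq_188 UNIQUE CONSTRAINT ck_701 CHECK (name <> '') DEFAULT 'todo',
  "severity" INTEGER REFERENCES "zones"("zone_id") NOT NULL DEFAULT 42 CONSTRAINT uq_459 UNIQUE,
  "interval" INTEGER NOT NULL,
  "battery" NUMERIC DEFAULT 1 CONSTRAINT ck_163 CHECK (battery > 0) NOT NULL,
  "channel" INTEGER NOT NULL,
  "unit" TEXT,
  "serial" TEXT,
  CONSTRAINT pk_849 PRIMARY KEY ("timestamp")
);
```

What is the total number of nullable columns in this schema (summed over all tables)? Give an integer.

zones: 7 nullable (offset, value, channel, version, gain, threshold, model — PK (zone_id) and explicit NOT NULL columns excluded).
calibrations: 4 nullable (unit, model, value, version — PK (serial, calibration_id, threshold) and explicit NOT NULL columns excluded).
events: 3 nullable (gain, status, value — PK (event_id, timestamp, type) and explicit NOT NULL columns excluded).
alerts: 6 nullable (threshold, rssi, alert_id, name, unit, serial — PK (timestamp) and explicit NOT NULL columns excluded).
Total: 7 + 4 + 3 + 6 = 20.

20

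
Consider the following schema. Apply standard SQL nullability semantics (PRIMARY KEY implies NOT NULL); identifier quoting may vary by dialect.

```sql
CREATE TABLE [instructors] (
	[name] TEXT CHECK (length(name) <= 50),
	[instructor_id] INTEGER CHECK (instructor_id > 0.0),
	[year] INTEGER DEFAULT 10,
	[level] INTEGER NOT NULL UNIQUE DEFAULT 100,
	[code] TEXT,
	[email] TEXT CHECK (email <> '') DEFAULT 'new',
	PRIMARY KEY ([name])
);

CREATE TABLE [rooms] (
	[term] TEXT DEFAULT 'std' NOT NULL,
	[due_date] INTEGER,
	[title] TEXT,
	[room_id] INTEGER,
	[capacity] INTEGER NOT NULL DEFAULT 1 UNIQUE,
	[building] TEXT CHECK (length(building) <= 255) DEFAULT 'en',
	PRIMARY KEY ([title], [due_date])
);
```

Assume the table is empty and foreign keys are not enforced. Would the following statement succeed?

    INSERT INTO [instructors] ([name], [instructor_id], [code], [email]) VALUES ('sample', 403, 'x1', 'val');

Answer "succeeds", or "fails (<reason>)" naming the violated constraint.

NOT NULL columns: level defaults to 100; name is supplied.
CHECK constraints: 'sample' satisfies (length(name) <= 50); 403 satisfies (instructor_id > 0.0); 'val' satisfies (email <> '').
No constraint is violated.

succeeds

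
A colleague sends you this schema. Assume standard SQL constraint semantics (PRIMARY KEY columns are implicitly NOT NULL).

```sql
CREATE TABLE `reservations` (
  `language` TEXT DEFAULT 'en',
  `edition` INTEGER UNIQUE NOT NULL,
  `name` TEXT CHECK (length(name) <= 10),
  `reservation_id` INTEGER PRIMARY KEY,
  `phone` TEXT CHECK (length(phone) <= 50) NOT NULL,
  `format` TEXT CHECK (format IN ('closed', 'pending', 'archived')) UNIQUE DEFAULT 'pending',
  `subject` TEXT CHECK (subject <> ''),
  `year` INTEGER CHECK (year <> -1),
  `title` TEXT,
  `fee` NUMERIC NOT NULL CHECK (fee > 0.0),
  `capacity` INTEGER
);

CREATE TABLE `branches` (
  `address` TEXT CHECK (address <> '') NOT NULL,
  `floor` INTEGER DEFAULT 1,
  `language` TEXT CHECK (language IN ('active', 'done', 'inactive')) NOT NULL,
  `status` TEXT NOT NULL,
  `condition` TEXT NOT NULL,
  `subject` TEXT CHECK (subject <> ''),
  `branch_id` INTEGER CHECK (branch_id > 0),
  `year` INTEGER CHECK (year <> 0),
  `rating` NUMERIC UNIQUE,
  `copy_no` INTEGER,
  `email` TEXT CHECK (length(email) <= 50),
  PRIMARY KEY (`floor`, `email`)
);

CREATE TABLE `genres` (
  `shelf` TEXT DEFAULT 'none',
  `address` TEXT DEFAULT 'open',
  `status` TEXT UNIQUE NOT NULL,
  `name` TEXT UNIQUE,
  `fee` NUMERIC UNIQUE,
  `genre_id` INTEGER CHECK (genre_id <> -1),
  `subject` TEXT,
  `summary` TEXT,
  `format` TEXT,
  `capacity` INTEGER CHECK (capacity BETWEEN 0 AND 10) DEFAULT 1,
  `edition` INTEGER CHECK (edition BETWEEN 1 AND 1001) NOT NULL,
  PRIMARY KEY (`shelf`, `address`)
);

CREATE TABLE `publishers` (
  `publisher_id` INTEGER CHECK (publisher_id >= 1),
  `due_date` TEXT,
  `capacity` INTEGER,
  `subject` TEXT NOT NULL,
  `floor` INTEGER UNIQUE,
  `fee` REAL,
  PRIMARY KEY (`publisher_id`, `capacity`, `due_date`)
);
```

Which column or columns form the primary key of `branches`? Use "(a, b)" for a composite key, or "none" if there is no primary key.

A table-level PRIMARY KEY clause names 2 columns: floor, email.
This is a composite key — the combination is unique, not each column individually.

(floor, email)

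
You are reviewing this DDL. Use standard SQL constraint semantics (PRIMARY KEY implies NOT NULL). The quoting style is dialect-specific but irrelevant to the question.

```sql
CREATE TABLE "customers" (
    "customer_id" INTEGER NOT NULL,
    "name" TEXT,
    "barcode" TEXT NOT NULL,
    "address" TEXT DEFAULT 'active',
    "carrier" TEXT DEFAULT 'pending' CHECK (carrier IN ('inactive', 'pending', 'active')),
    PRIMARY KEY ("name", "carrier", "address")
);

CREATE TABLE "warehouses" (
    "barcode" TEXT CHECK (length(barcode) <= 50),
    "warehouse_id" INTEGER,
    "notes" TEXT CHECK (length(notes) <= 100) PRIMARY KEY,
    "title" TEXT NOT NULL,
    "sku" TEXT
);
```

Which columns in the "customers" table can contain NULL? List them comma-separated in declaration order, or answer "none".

none

- customer_id: declared NOT NULL → not nullable.
- name: part of the PRIMARY KEY, which implies NOT NULL → not nullable.
- barcode: declared NOT NULL → not nullable.
- address: part of the PRIMARY KEY, which implies NOT NULL → not nullable.
- carrier: part of the PRIMARY KEY, which implies NOT NULL → not nullable.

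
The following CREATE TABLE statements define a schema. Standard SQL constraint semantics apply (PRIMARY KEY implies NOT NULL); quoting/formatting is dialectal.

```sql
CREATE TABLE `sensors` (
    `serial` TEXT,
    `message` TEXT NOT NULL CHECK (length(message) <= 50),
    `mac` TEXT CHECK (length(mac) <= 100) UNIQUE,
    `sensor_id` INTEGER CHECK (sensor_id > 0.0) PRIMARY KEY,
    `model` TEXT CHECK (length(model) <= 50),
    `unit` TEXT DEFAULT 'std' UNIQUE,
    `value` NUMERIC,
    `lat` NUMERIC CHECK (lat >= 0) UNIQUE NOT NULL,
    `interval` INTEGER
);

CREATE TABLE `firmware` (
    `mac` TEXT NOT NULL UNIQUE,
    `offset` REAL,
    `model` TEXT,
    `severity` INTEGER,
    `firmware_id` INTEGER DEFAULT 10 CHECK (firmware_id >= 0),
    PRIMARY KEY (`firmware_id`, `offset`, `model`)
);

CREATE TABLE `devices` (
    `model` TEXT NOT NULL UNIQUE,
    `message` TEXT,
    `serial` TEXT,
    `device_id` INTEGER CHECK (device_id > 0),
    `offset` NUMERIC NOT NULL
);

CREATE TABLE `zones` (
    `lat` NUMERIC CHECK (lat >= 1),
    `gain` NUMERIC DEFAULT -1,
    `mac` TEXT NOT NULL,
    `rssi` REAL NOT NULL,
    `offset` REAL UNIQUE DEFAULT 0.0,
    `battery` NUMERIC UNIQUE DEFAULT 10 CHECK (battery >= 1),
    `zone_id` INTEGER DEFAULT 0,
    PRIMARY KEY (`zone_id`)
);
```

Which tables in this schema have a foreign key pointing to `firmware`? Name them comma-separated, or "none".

none

No REFERENCES clause anywhere in the schema names firmware.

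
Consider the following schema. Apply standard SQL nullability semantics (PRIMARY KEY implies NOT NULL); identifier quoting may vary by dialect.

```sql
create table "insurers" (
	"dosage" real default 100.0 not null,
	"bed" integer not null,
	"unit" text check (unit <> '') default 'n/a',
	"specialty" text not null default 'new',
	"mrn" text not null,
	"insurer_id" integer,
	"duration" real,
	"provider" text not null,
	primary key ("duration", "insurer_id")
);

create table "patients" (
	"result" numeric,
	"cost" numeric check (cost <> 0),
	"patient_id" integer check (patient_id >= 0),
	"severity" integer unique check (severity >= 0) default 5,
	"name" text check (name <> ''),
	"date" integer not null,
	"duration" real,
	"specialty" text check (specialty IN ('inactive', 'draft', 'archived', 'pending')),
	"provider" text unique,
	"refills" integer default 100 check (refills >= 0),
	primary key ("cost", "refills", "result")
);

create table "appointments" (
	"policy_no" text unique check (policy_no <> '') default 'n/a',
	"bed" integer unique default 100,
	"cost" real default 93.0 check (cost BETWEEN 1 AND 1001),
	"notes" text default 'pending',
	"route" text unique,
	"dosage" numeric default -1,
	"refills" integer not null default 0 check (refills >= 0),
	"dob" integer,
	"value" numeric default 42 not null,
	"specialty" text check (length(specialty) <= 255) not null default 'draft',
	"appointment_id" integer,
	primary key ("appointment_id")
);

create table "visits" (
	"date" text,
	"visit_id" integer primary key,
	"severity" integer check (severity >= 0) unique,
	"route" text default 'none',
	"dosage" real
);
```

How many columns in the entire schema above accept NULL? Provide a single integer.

18

insurers: 1 nullable (unit — PK (duration, insurer_id) and explicit NOT NULL columns excluded).
patients: 6 nullable (patient_id, severity, name, duration, specialty, provider — PK (cost, refills, result) and explicit NOT NULL columns excluded).
appointments: 7 nullable (policy_no, bed, cost, notes, route, dosage, dob — PK (appointment_id) and explicit NOT NULL columns excluded).
visits: 4 nullable (date, severity, route, dosage — PK (visit_id) and explicit NOT NULL columns excluded).
Total: 1 + 6 + 7 + 4 = 18.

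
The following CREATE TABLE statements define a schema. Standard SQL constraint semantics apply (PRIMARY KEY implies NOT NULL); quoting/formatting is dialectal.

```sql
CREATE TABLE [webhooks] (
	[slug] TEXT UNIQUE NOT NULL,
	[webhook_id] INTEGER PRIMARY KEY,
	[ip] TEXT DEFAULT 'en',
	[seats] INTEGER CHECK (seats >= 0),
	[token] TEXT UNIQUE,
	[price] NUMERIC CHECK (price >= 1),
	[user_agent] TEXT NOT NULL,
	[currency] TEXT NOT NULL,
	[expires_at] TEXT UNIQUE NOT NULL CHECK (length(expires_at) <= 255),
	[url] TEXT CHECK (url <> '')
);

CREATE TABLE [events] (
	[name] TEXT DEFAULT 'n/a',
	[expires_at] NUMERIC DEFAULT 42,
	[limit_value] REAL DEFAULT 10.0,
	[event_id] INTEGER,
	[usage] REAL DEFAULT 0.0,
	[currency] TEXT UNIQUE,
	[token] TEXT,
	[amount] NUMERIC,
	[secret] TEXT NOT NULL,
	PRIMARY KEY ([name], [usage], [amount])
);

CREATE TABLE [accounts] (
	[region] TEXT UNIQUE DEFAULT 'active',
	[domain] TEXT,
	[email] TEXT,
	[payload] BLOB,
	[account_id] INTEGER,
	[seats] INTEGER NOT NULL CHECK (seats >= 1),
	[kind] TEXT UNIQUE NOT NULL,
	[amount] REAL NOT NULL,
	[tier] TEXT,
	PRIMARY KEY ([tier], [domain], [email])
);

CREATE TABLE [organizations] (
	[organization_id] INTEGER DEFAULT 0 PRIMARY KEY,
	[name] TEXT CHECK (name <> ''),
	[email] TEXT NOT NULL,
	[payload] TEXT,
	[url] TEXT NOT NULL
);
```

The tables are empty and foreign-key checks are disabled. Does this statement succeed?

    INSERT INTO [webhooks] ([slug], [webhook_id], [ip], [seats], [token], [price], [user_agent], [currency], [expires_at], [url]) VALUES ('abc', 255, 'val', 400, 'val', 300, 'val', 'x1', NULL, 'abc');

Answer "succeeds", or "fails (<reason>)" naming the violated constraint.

fails (NOT NULL on expires_at)

expires_at is explicitly set to NULL, but expires_at is declared NOT NULL.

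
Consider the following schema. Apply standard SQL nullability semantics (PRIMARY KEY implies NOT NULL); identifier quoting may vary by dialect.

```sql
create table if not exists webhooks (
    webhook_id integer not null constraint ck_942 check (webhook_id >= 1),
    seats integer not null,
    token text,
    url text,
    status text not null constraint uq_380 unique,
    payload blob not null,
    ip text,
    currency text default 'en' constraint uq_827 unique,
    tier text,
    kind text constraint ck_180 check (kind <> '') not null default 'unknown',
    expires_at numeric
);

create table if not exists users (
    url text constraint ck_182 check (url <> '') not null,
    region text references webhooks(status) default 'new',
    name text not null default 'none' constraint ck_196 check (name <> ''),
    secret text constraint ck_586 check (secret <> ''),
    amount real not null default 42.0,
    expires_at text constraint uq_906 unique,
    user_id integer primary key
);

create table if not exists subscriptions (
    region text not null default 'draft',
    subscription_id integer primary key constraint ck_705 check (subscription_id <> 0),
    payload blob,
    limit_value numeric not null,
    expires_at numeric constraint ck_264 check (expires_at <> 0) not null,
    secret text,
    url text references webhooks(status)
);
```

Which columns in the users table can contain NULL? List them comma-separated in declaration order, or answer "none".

- url: declared NOT NULL → not nullable.
- region: a foreign key column may be NULL unless separately constrained → nullable.
- name: declared NOT NULL → not nullable.
- secret: CHECK does not forbid NULL (a CHECK constraint passes when its expression is NULL) → nullable.
- amount: declared NOT NULL → not nullable.
- expires_at: UNIQUE does not imply NOT NULL → nullable.
- user_id: part of the PRIMARY KEY, which implies NOT NULL → not nullable.

region, secret, expires_at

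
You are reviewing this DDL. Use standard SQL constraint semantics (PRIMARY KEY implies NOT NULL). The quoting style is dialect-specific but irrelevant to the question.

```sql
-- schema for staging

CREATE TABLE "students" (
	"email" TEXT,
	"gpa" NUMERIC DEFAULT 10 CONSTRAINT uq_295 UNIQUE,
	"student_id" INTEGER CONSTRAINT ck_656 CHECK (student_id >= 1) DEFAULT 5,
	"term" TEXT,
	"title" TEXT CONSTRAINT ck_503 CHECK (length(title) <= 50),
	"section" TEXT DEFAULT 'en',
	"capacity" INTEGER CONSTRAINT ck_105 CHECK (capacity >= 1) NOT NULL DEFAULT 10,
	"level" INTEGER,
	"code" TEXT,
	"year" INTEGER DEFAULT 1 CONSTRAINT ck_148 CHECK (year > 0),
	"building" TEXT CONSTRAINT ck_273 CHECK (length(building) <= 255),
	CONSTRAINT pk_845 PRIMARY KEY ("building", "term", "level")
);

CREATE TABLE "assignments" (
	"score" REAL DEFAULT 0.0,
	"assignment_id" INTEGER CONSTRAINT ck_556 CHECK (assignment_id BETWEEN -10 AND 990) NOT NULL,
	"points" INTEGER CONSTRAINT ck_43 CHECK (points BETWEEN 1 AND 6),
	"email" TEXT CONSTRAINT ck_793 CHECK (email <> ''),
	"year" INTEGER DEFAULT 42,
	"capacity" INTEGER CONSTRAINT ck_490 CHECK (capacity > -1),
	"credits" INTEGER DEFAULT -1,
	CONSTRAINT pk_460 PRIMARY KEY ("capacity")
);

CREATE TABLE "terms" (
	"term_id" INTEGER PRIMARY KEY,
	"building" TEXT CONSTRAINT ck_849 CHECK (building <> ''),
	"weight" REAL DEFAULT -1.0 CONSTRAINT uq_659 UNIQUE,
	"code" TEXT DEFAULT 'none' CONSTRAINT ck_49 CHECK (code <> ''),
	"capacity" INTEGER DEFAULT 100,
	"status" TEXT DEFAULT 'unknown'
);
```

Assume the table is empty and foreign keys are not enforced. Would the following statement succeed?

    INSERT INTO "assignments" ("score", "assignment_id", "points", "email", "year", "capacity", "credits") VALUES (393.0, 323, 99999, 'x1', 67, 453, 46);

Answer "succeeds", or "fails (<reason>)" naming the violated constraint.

fails (CHECK on points)

The value 99999 for points violates CHECK (points BETWEEN 1 AND 6).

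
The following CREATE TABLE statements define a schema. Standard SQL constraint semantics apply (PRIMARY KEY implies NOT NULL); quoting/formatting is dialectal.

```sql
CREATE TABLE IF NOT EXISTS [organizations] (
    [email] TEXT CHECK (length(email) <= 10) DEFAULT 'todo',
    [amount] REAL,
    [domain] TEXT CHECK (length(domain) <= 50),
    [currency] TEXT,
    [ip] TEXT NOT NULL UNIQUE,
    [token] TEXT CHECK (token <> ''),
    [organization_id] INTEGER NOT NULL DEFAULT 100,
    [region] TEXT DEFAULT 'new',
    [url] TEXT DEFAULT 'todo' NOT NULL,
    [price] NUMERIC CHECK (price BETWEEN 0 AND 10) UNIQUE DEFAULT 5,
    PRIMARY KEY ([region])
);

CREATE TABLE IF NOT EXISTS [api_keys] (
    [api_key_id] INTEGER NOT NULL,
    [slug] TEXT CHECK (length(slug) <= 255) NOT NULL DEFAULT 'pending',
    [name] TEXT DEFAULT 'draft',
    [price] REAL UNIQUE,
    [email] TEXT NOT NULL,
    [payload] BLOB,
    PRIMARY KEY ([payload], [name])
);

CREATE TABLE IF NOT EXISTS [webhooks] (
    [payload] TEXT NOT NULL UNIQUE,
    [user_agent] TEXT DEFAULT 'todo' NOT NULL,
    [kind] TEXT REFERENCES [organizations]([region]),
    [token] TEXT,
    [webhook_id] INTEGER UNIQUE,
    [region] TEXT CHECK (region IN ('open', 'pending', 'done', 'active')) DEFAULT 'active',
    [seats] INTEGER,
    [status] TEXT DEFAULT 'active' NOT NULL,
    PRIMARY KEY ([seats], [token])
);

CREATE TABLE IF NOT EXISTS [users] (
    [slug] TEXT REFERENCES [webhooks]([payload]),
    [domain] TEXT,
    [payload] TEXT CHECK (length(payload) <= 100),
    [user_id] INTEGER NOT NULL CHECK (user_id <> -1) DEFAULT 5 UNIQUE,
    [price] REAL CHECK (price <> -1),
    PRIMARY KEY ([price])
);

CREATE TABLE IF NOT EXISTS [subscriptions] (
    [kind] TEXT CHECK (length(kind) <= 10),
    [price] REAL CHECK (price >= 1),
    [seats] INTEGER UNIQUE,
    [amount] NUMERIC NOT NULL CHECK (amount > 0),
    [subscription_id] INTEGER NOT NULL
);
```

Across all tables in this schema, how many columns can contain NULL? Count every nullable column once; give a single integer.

organizations: 6 nullable (email, amount, domain, currency, token, price — PK (region) and explicit NOT NULL columns excluded).
api_keys: 1 nullable (price — PK (payload, name) and explicit NOT NULL columns excluded).
webhooks: 3 nullable (kind, webhook_id, region — PK (seats, token) and explicit NOT NULL columns excluded).
users: 3 nullable (slug, domain, payload — PK (price) and explicit NOT NULL columns excluded).
subscriptions: 3 nullable (kind, price, seats — PK none and explicit NOT NULL columns excluded).
Total: 6 + 1 + 3 + 3 + 3 = 16.

16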